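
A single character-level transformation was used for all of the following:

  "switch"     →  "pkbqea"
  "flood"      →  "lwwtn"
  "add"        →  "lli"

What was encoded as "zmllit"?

ladder

The output letters match the input read backwards, each shifted +8: switch reversed is hctiws. Read the word backwards and shift each letter +8.
Reversing it on zmllit: shift back: z−8=r, m−8=e, l−8=d, l−8=d, i−8=a, t−8=l → reddal; then reverse → ladder.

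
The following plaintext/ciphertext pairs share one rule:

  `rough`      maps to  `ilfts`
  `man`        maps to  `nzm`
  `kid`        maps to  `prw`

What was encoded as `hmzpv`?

snake

Letters are reflected about the middle of the alphabet (position → 25−position): Atbash.
Decoding hmzpv: h↔s, m↔n, z↔a, p↔k, v↔e.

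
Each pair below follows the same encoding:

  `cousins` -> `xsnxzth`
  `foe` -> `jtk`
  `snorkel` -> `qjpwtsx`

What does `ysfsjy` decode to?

The output letters match the input read backwards, each shifted +5: cousins reversed is snisuoc. The word is reversed, then every letter is shifted forward by 5.
Reversing it on ysfsjy: shift back: y−5=t, s−5=n, f−5=a, s−5=n, j−5=e, y−5=t → tnanet; then reverse → tenant.

tenant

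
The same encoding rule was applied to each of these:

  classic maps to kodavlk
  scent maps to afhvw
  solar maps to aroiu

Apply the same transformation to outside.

wxwalgm

The shifts repeat in a cycle of length 3: positions 0,1,… shift by +8, +3, +3, then the pattern repeats.
On outside: o+8=w, u+3=x, t+3=w, s+8=a, i+3=l, d+3=g, e+8=m.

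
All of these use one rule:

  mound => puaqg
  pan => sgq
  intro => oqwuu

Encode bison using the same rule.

Two shifts are in play — +6 for a/e/i/o/u, +3 for every other letter.
For bison: b(cons)+3=e, i(vowel)+6=o, s(cons)+3=v, o(vowel)+6=u, n(cons)+3=q.

eovuq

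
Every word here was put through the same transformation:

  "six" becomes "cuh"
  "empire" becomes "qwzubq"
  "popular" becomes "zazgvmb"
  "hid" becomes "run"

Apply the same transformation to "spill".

The shift depends on letter class: consonant s→c is +10, but vowel i→u is +12. The rule splits by letter class: vowels +12, consonants +10.
For spill: s(cons)+10=c, p(cons)+10=z, i(vowel)+12=u, l(cons)+10=v, l(cons)+10=v.

czuvv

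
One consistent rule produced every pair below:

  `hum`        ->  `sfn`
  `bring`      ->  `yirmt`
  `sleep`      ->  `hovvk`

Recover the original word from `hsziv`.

share

Each pair mirrors across the alphabet (h↔s, u↔f, m↔n): positions sum to 25. Letters are reflected about the middle of the alphabet (position → 25−position): Atbash.
Decoding hsziv: h↔s, s↔h, z↔a, i↔r, v↔e.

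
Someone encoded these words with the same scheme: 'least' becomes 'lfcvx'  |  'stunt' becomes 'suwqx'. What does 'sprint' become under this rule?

Each letter shifts forward by its position index (0, 1, 2, …) — the shift grows by one for each successive letter.
For sprint: s+0=s, p+1=q, r+2=t, i+3=l, n+4=r, t+5=y.

sqtlry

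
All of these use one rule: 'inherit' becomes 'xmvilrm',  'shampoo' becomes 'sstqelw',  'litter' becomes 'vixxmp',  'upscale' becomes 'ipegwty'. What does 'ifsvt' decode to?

probe

Two steps: reverse the string, then apply a Caesar shift of +4.
Decoding ifsvt: shift back: i−4=e, f−4=b, s−4=o, v−4=r, t−4=p → eborp; then reverse → probe.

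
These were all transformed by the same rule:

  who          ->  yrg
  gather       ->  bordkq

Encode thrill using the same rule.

The output letters match the input read backwards, each shifted +10: who reversed is ohw. Read the word backwards and shift each letter +10.
For thrill: reverse → llirht; then shift: l+10=v, l+10=v, i+10=s, r+10=b, h+10=r, t+10=d.

vvsbrd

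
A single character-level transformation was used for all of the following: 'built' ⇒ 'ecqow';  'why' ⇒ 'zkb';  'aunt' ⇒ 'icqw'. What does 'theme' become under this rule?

wkmpm

The shift depends on letter class: consonant b→e is +3, but vowel u→c is +8. Vowels shift forward by 8 and consonants shift forward by 3.
Applying it to theme: t(cons)+3=w, h(cons)+3=k, e(vowel)+8=m, m(cons)+3=p, e(vowel)+8=m.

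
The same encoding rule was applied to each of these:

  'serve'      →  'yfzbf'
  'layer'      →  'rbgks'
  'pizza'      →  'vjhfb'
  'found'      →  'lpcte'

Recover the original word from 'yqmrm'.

The shifts repeat in a cycle of length 3: positions 0,1,… shift by +6, +1, +8, then the pattern repeats.
Undoing it on yqmrm: y−6=s, q−1=p, m−8=e, r−6=l, m−1=l.

spell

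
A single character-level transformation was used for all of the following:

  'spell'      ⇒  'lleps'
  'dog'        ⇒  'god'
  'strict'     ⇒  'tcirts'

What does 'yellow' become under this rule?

wolley

The word is simply reversed.
For yellow: reverse → wolley.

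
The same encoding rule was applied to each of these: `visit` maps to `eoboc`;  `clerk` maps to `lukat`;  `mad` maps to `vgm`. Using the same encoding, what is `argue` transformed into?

gapak

The shift depends on letter class: consonant v→e is +9, but vowel i→o is +6. The rule splits by letter class: vowels +6, consonants +9.
For argue: a(vowel)+6=g, r(cons)+9=a, g(cons)+9=p, u(vowel)+6=a, e(vowel)+6=k.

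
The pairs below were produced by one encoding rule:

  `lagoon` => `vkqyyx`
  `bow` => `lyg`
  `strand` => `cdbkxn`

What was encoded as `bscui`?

It's a constant shift of +10 (ROT10).
Decoding bscui: b−10=r, s−10=i, c−10=s, u−10=k, i−10=y.

risky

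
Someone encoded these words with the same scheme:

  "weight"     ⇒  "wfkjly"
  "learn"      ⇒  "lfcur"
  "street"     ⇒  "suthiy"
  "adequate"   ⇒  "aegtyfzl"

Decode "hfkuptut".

heirloom

In weight: w→w is +0, e→f is +1, i→k is +2, g→j is +3 — the shift increases by 1 each position. Letter i (0-indexed) is shifted by i+0, so successive shifts are 0, 1, 2, ….
Decoding hfkuptut: h−0=h, f−1=e, k−2=i, u−3=r, p−4=l, t−5=o, u−6=o, t−7=m.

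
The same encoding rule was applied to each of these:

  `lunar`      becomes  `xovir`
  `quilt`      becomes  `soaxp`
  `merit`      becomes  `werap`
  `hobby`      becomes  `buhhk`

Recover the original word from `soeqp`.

Treating letters as 0–25, the rule is x ↦ 25x + 8 (mod 26).
Undoing it on soeqp: s(18)→25·(18−8)≡16=q; o(14)→25·(14−8)≡20=u; e(4)→25·(4−8)≡4=e; q(16)→25·(16−8)≡18=s; p(15)→25·(15−8)≡19=t (all mod 26).

quest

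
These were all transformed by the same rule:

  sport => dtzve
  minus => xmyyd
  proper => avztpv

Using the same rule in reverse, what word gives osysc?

donor

Shifts by position in sport: pos 0: s→d (+11), pos 1: p→t (+4), pos 2: o→z (+11), pos 3: r→v (+4) — repeating every 2. The shifts repeat in a cycle of length 2: positions 0,1,… shift by +11, +4, then the pattern repeats.
Reversing it on osysc: o−11=d, s−4=o, y−11=n, s−4=o, c−11=r.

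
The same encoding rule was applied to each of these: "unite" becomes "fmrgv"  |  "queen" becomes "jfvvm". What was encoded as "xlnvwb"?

Each pair mirrors across the alphabet (u↔f, n↔m, i↔r): positions sum to 25. Letters are reflected about the middle of the alphabet (position → 25−position): Atbash.
Undoing it on xlnvwb: x↔c, l↔o, n↔m, v↔e, w↔d, b↔y.

comedy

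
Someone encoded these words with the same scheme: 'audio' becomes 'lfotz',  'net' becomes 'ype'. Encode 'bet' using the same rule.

Compare letters: a→l is +11, u→f is +11, d→o is +11 — a constant shift. Each letter is shifted forward by 11 in the alphabet (a Caesar shift of +11).
On bet: b+11=m, e+11=p, t+11=e.

mpe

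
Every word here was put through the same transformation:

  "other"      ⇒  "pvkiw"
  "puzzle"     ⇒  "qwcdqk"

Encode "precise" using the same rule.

In other: o→p is +1, t→v is +2, h→k is +3, e→i is +4 — the shift increases by 1 each position. Each letter shifts forward by (position + 1), i.e. 1, 2, 3, … — the shift grows by one for each successive letter.
On precise: p+1=q, r+2=t, e+3=h, c+4=g, i+5=n, s+6=y, e+7=l.

qthgnyl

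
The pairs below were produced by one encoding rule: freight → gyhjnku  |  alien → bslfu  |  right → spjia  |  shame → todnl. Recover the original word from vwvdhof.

upscale

It's a Vigenère-style cipher with numeric key [1,7,3]: position i shifts by key[i mod 3].
Reversing it on vwvdhof: v−1=u, w−7=p, v−3=s, d−1=c, h−7=a, o−3=l, f−1=e.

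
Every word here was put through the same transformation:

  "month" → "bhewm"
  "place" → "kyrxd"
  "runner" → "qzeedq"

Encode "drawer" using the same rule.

m(12)→b(1) and o(14)→h(7) fit y≡3x+17 (mod 26); the inverse of 3 mod 26 is 9. This is an affine cipher: with a=0,…,z=25, each position x becomes (3x+17) mod 26.
For drawer: d(3)→3·3+17≡0=a; r(17)→3·17+17≡16=q; a(0)→3·0+17≡17=r; w(22)→3·22+17≡5=f; e(4)→3·4+17≡3=d; r(17)→3·17+17≡16=q (all mod 26).

aqrfdq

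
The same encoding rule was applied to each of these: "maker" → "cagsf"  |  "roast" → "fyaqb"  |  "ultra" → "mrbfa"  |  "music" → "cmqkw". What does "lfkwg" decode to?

m(12)→c(2) and a(0)→a(0) fit y≡11x+0 (mod 26); the inverse of 11 mod 26 is 19. Treating letters as 0–25, the rule is x ↦ 11x + 0 (mod 26).
Decoding lfkwg: l(11)→19·(11−0)≡1=b; f(5)→19·(5−0)≡17=r; k(10)→19·(10−0)≡8=i; w(22)→19·(22−0)≡2=c; g(6)→19·(6−0)≡10=k (all mod 26).

brick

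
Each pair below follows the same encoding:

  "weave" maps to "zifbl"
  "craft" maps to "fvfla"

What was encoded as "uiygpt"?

In weave: w→z is +3, e→i is +4, a→f is +5, v→b is +6 — the shift increases by 1 each position. The shift increases by 1 at each position, starting from +3: 3, 4, 5, ….
Undoing it on uiygpt: u−3=r, i−4=e, y−5=t, g−6=a, p−7=i, t−8=l.

retail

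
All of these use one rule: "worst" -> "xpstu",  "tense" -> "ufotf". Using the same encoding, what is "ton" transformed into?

Compare letters: w→x is +1, o→p is +1, r→s is +1 — a constant shift. Each letter is shifted forward by 1 in the alphabet (a Caesar shift of +1).
For ton: t+1=u, o+1=p, n+1=o.

upo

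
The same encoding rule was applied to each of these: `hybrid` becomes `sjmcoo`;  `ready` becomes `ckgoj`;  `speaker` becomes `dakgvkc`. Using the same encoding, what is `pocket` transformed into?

aunvke

The shift depends on letter class: consonant h→s is +11, but vowel i→o is +6. Two shifts are in play — +6 for a/e/i/o/u, +11 for every other letter.
On pocket: p(cons)+11=a, o(vowel)+6=u, c(cons)+11=n, k(cons)+11=v, e(vowel)+6=k, t(cons)+11=e.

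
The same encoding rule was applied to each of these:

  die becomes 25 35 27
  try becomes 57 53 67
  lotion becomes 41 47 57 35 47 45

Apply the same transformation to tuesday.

d(#4)→25 and i(#9)→35: differences scale by 2, so n = 2·pos + 17. Each letter becomes 2×(its alphabet position, a=1..z=26) + 17.
On tuesday: t=20→57, u=21→59, e=5→27, s=19→55, d=4→25, a=1→19, y=25→67.

57 59 27 55 25 19 67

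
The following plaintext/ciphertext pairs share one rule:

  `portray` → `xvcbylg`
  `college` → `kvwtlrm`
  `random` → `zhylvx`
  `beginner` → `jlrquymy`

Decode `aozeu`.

shown

Shifts by position in portray: pos 0: p→x (+8), pos 1: o→v (+7), pos 2: r→c (+11), pos 3: t→b (+8), pos 4: r→y (+7), pos 5: a→l (+11) — repeating every 3. It's a Vigenère-style cipher with numeric key [8,7,11]: position i shifts by key[i mod 3].
Reversing it on aozeu: a−8=s, o−7=h, z−11=o, e−8=w, u−7=n.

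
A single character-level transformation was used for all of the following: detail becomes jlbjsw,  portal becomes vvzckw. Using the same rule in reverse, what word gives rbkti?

lucky

In detail: d→j is +6, e→l is +7, t→b is +8, a→j is +9 — the shift increases by 1 each position. The shift increases by 1 at each position, starting from +6: 6, 7, 8, ….
Decoding rbkti: r−6=l, b−7=u, k−8=c, t−9=k, i−10=y.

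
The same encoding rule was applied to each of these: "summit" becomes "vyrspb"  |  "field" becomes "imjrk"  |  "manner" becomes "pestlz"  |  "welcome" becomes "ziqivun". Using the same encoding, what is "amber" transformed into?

The shift increases by 1 at each position, starting from +3: 3, 4, 5, ….
On amber: a+3=d, m+4=q, b+5=g, e+6=k, r+7=y.

dqgky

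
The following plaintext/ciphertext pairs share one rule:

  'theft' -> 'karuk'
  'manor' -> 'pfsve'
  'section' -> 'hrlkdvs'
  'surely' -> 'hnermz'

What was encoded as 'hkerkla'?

t(19)→k(10) and h(7)→a(0) fit y≡3x+5 (mod 26); the inverse of 3 mod 26 is 9. Treating letters as 0–25, the rule is x ↦ 3x + 5 (mod 26).
Reversing it on hkerkla: h(7)→9·(7−5)≡18=s; k(10)→9·(10−5)≡19=t; e(4)→9·(4−5)≡17=r; r(17)→9·(17−5)≡4=e; k(10)→9·(10−5)≡19=t; l(11)→9·(11−5)≡2=c; a(0)→9·(0−5)≡7=h (all mod 26).

stretch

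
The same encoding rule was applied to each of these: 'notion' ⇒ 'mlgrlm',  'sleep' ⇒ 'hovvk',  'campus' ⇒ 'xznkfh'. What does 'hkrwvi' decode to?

Letters are reflected about the middle of the alphabet (position → 25−position): Atbash.
Decoding hkrwvi: h↔s, k↔p, r↔i, w↔d, v↔e, i↔r.

spider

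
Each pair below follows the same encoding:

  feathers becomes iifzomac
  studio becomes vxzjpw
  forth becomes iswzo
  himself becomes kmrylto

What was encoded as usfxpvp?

In feathers: f→i is +3, e→i is +4, a→f is +5, t→z is +6 — the shift increases by 1 each position. Letter i (0-indexed) is shifted by i+3, so successive shifts are 3, 4, 5, ….
Decoding usfxpvp: u−3=r, s−4=o, f−5=a, x−6=r, p−7=i, v−8=n, p−9=g.

roaring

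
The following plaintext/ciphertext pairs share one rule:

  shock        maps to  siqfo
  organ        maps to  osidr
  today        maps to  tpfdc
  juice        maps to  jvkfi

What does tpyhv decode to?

In shock: s→s is +0, h→i is +1, o→q is +2, c→f is +3 — the shift increases by 1 each position. Each letter shifts forward by its position index (0, 1, 2, …) — the shift grows by one for each successive letter.
Reversing it on tpyhv: t−0=t, p−1=o, y−2=w, h−3=e, v−4=r.

tower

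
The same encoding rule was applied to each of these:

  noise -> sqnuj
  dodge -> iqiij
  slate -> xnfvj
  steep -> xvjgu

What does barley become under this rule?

gcwnja

A repeating key of period 2 is used — shifts +5, +2 over and over.
Applying it to barley: b+5=g, a+2=c, r+5=w, l+2=n, e+5=j, y+2=a.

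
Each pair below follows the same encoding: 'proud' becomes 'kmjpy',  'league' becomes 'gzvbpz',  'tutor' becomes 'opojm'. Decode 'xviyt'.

candy

This is a Caesar cipher with shift 21.
Undoing it on xviyt: x−21=c, v−21=a, i−21=n, y−21=d, t−21=y.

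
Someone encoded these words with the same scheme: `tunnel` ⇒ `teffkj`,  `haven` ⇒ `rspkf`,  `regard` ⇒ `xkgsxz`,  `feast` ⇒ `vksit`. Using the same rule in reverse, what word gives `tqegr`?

t(19)→t(19) and u(20)→e(4) fit y≡11x+18 (mod 26); the inverse of 11 mod 26 is 19. This is an affine cipher: with a=0,…,z=25, each position x becomes (11x+18) mod 26.
Decoding tqegr: t(19)→19·(19−18)≡19=t; q(16)→19·(16−18)≡14=o; e(4)→19·(4−18)≡20=u; g(6)→19·(6−18)≡6=g; r(17)→19·(17−18)≡7=h (all mod 26).

tough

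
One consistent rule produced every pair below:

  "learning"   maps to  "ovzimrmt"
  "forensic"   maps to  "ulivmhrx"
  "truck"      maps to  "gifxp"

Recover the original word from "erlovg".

Each letter is replaced by its mirror in the alphabet: a↔z, b↔y, c↔x, and so on (the Atbash cipher).
Undoing it on erlovg: e↔v, r↔i, l↔o, o↔l, v↔e, g↔t.

violet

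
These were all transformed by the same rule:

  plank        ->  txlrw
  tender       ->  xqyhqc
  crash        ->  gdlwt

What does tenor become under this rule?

A repeating key of period 3 is used — shifts +4, +12, +11 over and over.
Applying it to tenor: t+4=x, e+12=q, n+11=y, o+4=s, r+12=d.

xqysd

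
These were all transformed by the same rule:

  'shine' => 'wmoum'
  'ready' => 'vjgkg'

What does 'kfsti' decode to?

In shine: s→w is +4, h→m is +5, i→o is +6, n→u is +7 — the shift increases by 1 each position. Letter i (0-indexed) is shifted by i+4, so successive shifts are 4, 5, 6, ….
Undoing it on kfsti: k−4=g, f−5=a, s−6=m, t−7=m, i−8=a.

gamma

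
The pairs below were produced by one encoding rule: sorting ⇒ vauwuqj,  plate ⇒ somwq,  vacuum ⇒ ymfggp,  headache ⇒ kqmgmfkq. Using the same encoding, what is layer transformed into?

The shift depends on letter class: consonant s→v is +3, but vowel o→a is +12. Two shifts are in play — +12 for a/e/i/o/u, +3 for every other letter.
Applying it to layer: l(cons)+3=o, a(vowel)+12=m, y(cons)+3=b, e(vowel)+12=q, r(cons)+3=u.

ombqu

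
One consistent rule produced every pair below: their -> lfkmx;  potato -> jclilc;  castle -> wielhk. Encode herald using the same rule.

fkxihd

t(19)→l(11) and h(7)→f(5) fit y≡7x+8 (mod 26); the inverse of 7 mod 26 is 15. Treating letters as 0–25, the rule is x ↦ 7x + 8 (mod 26).
On herald: h(7)→7·7+8≡5=f; e(4)→7·4+8≡10=k; r(17)→7·17+8≡23=x; a(0)→7·0+8≡8=i; l(11)→7·11+8≡7=h; d(3)→7·3+8≡3=d (all mod 26).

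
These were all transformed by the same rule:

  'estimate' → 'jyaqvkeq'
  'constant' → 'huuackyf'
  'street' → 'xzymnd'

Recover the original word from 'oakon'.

judge

In estimate: e→j is +5, s→y is +6, t→a is +7, i→q is +8 — the shift increases by 1 each position. The shift increases by 1 at each position, starting from +5: 5, 6, 7, ….
Decoding oakon: o−5=j, a−6=u, k−7=d, o−8=g, n−9=e.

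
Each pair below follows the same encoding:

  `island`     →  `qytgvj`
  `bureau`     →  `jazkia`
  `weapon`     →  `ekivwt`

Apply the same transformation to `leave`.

tkibm

Shifts by position in island: pos 0: i→q (+8), pos 1: s→y (+6), pos 2: l→t (+8), pos 3: a→g (+6) — repeating every 2. The shifts repeat in a cycle of length 2: positions 0,1,… shift by +8, +6, then the pattern repeats.
For leave: l+8=t, e+6=k, a+8=i, v+6=b, e+8=m.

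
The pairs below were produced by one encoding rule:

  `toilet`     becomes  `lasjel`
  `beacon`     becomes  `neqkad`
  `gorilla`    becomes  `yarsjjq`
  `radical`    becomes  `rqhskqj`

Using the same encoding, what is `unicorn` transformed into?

idskard

t(19)→l(11) and o(14)→a(0) fit y≡23x+16 (mod 26); the inverse of 23 mod 26 is 17. This is an affine cipher: with a=0,…,z=25, each position x becomes (23x+16) mod 26.
Applying it to unicorn: u(20)→23·20+16≡8=i; n(13)→23·13+16≡3=d; i(8)→23·8+16≡18=s; c(2)→23·2+16≡10=k; o(14)→23·14+16≡0=a; r(17)→23·17+16≡17=r; n(13)→23·13+16≡3=d (all mod 26).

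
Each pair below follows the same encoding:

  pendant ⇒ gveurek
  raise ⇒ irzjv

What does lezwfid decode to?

Compare letters: p→g is +17, e→v is +17, n→e is +17 — a constant shift. Each letter is shifted forward by 17 in the alphabet (a Caesar shift of +17).
Reversing it on lezwfid: l−17=u, e−17=n, z−17=i, w−17=f, f−17=o, i−17=r, d−17=m.

uniform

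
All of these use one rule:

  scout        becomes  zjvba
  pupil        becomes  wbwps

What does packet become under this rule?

whjrla

Compare letters: s→z is +7, c→j is +7, o→v is +7 — a constant shift. It's a constant shift of +7 (ROT7).
Applying it to packet: p+7=w, a+7=h, c+7=j, k+7=r, e+7=l, t+7=a.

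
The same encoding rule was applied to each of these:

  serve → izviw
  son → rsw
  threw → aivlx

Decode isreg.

Two steps: reverse the string, then apply a Caesar shift of +4.
Reversing it on isreg: shift back: i−4=e, s−4=o, r−4=n, e−4=a, g−4=c → eonac; then reverse → canoe.

canoe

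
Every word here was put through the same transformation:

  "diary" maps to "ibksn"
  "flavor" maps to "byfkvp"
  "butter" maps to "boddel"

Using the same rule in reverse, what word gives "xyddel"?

The word is reversed, then every letter is shifted forward by 10.
Reversing it on xyddel: shift back: x−10=n, y−10=o, d−10=t, d−10=t, e−10=u, l−10=b → nottub; then reverse → button.

button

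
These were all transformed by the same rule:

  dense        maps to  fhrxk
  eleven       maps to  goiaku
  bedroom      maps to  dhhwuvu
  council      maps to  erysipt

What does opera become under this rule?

In dense: d→f is +2, e→h is +3, n→r is +4, s→x is +5 — the shift increases by 1 each position. The shift increases by 1 at each position, starting from +2: 2, 3, 4, ….
Applying it to opera: o+2=q, p+3=s, e+4=i, r+5=w, a+6=g.

qsiwg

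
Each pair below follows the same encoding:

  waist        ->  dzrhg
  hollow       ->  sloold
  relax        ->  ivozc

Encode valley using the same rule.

ezoovb

Each pair mirrors across the alphabet (w↔d, a↔z, i↔r): positions sum to 25. Each letter is replaced by its mirror in the alphabet: a↔z, b↔y, c↔x, and so on (the Atbash cipher).
On valley: v↔e, a↔z, l↔o, l↔o, e↔v, y↔b.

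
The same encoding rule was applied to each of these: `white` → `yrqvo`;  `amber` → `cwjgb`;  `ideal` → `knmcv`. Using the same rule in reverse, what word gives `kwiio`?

image

The shifts repeat in a cycle of length 3: positions 0,1,… shift by +2, +10, +8, then the pattern repeats.
Reversing it on kwiio: k−2=i, w−10=m, i−8=a, i−2=g, o−10=e.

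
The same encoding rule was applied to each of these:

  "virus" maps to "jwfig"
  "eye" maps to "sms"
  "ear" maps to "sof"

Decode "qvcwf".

choir

Compare letters: v→j is +14, i→w is +14, r→f is +14 — a constant shift. It's a constant shift of +14 (ROT14).
Decoding qvcwf: q−14=c, v−14=h, c−14=o, w−14=i, f−14=r.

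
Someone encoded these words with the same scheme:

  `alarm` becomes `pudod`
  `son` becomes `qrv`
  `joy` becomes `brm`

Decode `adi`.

fax

The output letters match the input read backwards, each shifted +3: alarm reversed is mrala. Two steps: reverse the string, then apply a Caesar shift of +3.
Reversing it on adi: shift back: a−3=x, d−3=a, i−3=f → xaf; then reverse → fax.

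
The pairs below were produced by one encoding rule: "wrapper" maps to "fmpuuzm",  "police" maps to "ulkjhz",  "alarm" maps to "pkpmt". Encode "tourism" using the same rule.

elnmjvt

w(22)→f(5) and r(17)→m(12) fit y≡9x+15 (mod 26); the inverse of 9 mod 26 is 3. Each letter's alphabet position (a=0..z=25) is mapped through 9·x+15 mod 26 — an affine cipher.
For tourism: t(19)→9·19+15≡4=e; o(14)→9·14+15≡11=l; u(20)→9·20+15≡13=n; r(17)→9·17+15≡12=m; i(8)→9·8+15≡9=j; s(18)→9·18+15≡21=v; m(12)→9·12+15≡19=t (all mod 26).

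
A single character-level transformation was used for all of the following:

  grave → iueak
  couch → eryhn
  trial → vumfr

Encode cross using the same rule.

eusxy

In grave: g→i is +2, r→u is +3, a→e is +4, v→a is +5 — the shift increases by 1 each position. Letter i (0-indexed) is shifted by i+2, so successive shifts are 2, 3, 4, ….
On cross: c+2=e, r+3=u, o+4=s, s+5=x, s+6=y.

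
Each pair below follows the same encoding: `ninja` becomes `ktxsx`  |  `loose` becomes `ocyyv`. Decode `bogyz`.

The output letters match the input read backwards, each shifted +10: ninja reversed is ajnin. Read the word backwards and shift each letter +10.
Undoing it on bogyz: shift back: b−10=r, o−10=e, g−10=w, y−10=o, z−10=p → rewop; then reverse → power.

power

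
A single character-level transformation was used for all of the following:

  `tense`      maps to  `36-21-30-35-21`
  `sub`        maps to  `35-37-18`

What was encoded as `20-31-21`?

t is letter #20 and maps to 36: an offset of 16. Each letter is replaced by its alphabet position (a=1..z=26) + 16.
Undoing it on 20-31-21: 20→(20−16)÷1=4=d, 31→(31−16)÷1=15=o, 21→(21−16)÷1=5=e.

doe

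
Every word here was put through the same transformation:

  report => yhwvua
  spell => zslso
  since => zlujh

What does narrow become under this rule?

It's a Vigenère-style cipher with numeric key [7,3,7]: position i shifts by key[i mod 3].
On narrow: n+7=u, a+3=d, r+7=y, r+7=y, o+3=r, w+7=d.

udyyrd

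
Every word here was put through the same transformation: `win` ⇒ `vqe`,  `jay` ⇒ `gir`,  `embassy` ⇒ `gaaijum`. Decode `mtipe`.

Two steps: reverse the string, then apply a Caesar shift of +8.
Reversing it on mtipe: shift back: m−8=e, t−8=l, i−8=a, p−8=h, e−8=w → elahw; then reverse → whale.

whale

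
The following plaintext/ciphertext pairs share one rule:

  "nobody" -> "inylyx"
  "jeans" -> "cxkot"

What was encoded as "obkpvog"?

The output letters match the input read backwards, each shifted +10: nobody reversed is ydobon. The word is reversed, then every letter is shifted forward by 10.
Reversing it on obkpvog: shift back: o−10=e, b−10=r, k−10=a, p−10=f, v−10=l, o−10=e, g−10=w → eraflew; then reverse → welfare.

welfare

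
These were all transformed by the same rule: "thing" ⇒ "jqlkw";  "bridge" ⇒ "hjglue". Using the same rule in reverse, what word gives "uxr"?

Read the word backwards and shift each letter +3.
Decoding uxr: shift back: u−3=r, x−3=u, r−3=o → ruo; then reverse → our.

our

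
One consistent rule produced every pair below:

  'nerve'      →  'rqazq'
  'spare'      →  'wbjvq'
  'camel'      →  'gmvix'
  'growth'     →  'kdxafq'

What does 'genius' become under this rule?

Shifts by position in nerve: pos 0: n→r (+4), pos 1: e→q (+12), pos 2: r→a (+9), pos 3: v→z (+4), pos 4: e→q (+12) — repeating every 3. It's a Vigenère-style cipher with numeric key [4,12,9]: position i shifts by key[i mod 3].
Applying it to genius: g+4=k, e+12=q, n+9=w, i+4=m, u+12=g, s+9=b.

kqwmgb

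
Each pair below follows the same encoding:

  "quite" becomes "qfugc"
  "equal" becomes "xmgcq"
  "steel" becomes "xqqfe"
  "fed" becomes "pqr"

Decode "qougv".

juice

The output letters match the input read backwards, each shifted +12: quite reversed is etiuq. Two steps: reverse the string, then apply a Caesar shift of +12.
Decoding qougv: shift back: q−12=e, o−12=c, u−12=i, g−12=u, v−12=j → eciuj; then reverse → juice.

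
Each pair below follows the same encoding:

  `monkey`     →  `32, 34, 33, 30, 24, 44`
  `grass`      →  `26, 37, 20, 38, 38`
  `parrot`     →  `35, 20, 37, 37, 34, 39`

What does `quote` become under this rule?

m is letter #13 and maps to 32: an offset of 19. Letters become their 1-based position plus 19 (so a→20, b→21, …).
On quote: q=17→36, u=21→40, o=15→34, t=20→39, e=5→24.

36, 40, 34, 39, 24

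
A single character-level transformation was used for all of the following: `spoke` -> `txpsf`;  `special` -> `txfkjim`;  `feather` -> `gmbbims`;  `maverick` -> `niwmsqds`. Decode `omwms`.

It's a Vigenère-style cipher with numeric key [1,8]: position i shifts by key[i mod 2].
Undoing it on omwms: o−1=n, m−8=e, w−1=v, m−8=e, s−1=r.

never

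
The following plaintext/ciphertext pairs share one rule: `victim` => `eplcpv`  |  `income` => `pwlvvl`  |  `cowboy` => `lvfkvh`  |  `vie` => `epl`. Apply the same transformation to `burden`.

kbamlw

The shift depends on letter class: consonant v→e is +9, but vowel i→p is +7. The rule splits by letter class: vowels +7, consonants +9.
Applying it to burden: b(cons)+9=k, u(vowel)+7=b, r(cons)+9=a, d(cons)+9=m, e(vowel)+7=l, n(cons)+9=w.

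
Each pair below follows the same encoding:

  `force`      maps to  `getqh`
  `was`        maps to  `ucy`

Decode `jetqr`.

The word is reversed, then every letter is shifted forward by 2.
Undoing it on jetqr: shift back: j−2=h, e−2=c, t−2=r, q−2=o, r−2=p → hcrop; then reverse → porch.

porch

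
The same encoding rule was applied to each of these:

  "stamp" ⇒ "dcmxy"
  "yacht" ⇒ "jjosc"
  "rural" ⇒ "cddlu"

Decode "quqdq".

flesh

Shifts by position in stamp: pos 0: s→d (+11), pos 1: t→c (+9), pos 2: a→m (+12), pos 3: m→x (+11), pos 4: p→y (+9) — repeating every 3. It's a Vigenère-style cipher with numeric key [11,9,12]: position i shifts by key[i mod 3].
Reversing it on quqdq: q−11=f, u−9=l, q−12=e, d−11=s, q−9=h.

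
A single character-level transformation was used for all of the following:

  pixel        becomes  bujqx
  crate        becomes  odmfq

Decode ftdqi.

It's a constant shift of +12 (ROT12).
Undoing it on ftdqi: f−12=t, t−12=h, d−12=r, q−12=e, i−12=w.

threw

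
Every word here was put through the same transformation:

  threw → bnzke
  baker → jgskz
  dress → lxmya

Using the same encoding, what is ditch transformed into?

lobip

Shifts by position in threw: pos 0: t→b (+8), pos 1: h→n (+6), pos 2: r→z (+8), pos 3: e→k (+6) — repeating every 2. It's a Vigenère-style cipher with numeric key [8,6]: position i shifts by key[i mod 2].
Applying it to ditch: d+8=l, i+6=o, t+8=b, c+6=i, h+8=p.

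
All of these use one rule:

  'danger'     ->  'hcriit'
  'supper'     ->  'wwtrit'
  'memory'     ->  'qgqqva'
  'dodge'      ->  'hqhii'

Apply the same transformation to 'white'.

The shifts repeat in a cycle of length 2: positions 0,1,… shift by +4, +2, then the pattern repeats.
Applying it to white: w+4=a, h+2=j, i+4=m, t+2=v, e+4=i.

ajmvi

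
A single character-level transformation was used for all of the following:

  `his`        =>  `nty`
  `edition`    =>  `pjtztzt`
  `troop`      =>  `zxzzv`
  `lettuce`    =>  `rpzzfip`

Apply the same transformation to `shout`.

Vowels shift forward by 11 and consonants shift forward by 6.
On shout: s(cons)+6=y, h(cons)+6=n, o(vowel)+11=z, u(vowel)+11=f, t(cons)+6=z.

ynzfz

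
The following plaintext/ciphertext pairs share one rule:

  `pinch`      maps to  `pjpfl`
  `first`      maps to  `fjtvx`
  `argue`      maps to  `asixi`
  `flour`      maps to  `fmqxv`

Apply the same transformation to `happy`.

Letter i (0-indexed) is shifted by i+0, so successive shifts are 0, 1, 2, ….
Applying it to happy: h+0=h, a+1=b, p+2=r, p+3=s, y+4=c.

hbrsc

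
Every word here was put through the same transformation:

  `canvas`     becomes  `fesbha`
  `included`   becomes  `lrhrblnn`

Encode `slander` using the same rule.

vpftkma

In canvas: c→f is +3, a→e is +4, n→s is +5, v→b is +6 — the shift increases by 1 each position. Letter i (0-indexed) is shifted by i+3, so successive shifts are 3, 4, 5, ….
Applying it to slander: s+3=v, l+4=p, a+5=f, n+6=t, d+7=k, e+8=m, r+9=a.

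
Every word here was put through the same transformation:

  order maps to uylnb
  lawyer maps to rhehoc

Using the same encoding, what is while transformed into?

coquo

The shift increases by 1 at each position, starting from +6: 6, 7, 8, ….
On while: w+6=c, h+7=o, i+8=q, l+9=u, e+10=o.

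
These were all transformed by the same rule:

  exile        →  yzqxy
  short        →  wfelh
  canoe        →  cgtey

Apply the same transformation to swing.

woqtu

e(4)→y(24) and x(23)→z(25) fit y≡11x+6 (mod 26); the inverse of 11 mod 26 is 19. This is an affine cipher: with a=0,…,z=25, each position x becomes (11x+6) mod 26.
On swing: s(18)→11·18+6≡22=w; w(22)→11·22+6≡14=o; i(8)→11·8+6≡16=q; n(13)→11·13+6≡19=t; g(6)→11·6+6≡20=u (all mod 26).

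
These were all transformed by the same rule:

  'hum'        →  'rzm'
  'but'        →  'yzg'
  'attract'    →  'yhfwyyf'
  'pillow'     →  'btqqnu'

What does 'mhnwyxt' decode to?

ostrich

Read the word backwards and shift each letter +5.
Decoding mhnwyxt: shift back: m−5=h, h−5=c, n−5=i, w−5=r, y−5=t, x−5=s, t−5=o → hcirtso; then reverse → ostrich.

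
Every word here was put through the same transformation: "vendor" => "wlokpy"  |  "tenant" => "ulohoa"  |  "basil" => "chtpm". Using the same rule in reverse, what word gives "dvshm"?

Shifts by position in vendor: pos 0: v→w (+1), pos 1: e→l (+7), pos 2: n→o (+1), pos 3: d→k (+7) — repeating every 2. A repeating key of period 2 is used — shifts +1, +7 over and over.
Reversing it on dvshm: d−1=c, v−7=o, s−1=r, h−7=a, m−1=l.

coral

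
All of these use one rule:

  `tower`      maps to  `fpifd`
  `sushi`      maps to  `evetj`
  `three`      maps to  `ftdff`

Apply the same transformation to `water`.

The shift depends on letter class: consonant t→f is +12, but vowel o→p is +1. The rule splits by letter class: vowels +1, consonants +12.
Applying it to water: w(cons)+12=i, a(vowel)+1=b, t(cons)+12=f, e(vowel)+1=f, r(cons)+12=d.

ibffd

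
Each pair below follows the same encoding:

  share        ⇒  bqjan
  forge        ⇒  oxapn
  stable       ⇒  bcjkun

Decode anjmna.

reader

Compare letters: s→b is +9, h→q is +9, a→j is +9 — a constant shift. Each letter is shifted forward by 9 in the alphabet (a Caesar shift of +9).
Decoding anjmna: a−9=r, n−9=e, j−9=a, m−9=d, n−9=e, a−9=r.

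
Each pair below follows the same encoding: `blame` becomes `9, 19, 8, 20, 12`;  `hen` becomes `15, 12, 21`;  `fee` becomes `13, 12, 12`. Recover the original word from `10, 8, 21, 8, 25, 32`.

canary

Each letter is replaced by its alphabet position (a=1..z=26) + 7.
Reversing it on 10, 8, 21, 8, 25, 32: 10→(10−7)÷1=3=c, 8→(8−7)÷1=1=a, 21→(21−7)÷1=14=n, 8→(8−7)÷1=1=a, 25→(25−7)÷1=18=r, 32→(32−7)÷1=25=y.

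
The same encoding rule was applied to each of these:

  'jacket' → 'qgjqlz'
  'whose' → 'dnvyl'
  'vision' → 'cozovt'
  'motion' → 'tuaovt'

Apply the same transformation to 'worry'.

It's a Vigenère-style cipher with numeric key [7,6]: position i shifts by key[i mod 2].
For worry: w+7=d, o+6=u, r+7=y, r+6=x, y+7=f.

duyxf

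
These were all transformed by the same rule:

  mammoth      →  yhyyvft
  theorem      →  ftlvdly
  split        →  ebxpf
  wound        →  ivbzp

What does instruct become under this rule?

The shift depends on letter class: consonant m→y is +12, but vowel a→h is +7. Vowels shift forward by 7 and consonants shift forward by 12.
For instruct: i(vowel)+7=p, n(cons)+12=z, s(cons)+12=e, t(cons)+12=f, r(cons)+12=d, u(vowel)+7=b, c(cons)+12=o, t(cons)+12=f.

pzefdbof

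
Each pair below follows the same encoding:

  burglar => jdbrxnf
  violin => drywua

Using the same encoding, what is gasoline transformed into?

ojczxvbt

The shift increases by 1 at each position, starting from +8: 8, 9, 10, ….
Applying it to gasoline: g+8=o, a+9=j, s+10=c, o+11=z, l+12=x, i+13=v, n+14=b, e+15=t.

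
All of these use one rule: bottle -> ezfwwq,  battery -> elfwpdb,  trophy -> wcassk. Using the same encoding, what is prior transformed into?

scurc

It's a Vigenère-style cipher with numeric key [3,11,12]: position i shifts by key[i mod 3].
Applying it to prior: p+3=s, r+11=c, i+12=u, o+3=r, r+11=c.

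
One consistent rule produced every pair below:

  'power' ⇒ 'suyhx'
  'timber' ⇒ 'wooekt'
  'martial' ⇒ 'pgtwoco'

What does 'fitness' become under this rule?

iovqkuv

The shifts repeat in a cycle of length 3: positions 0,1,… shift by +3, +6, +2, then the pattern repeats.
Applying it to fitness: f+3=i, i+6=o, t+2=v, n+3=q, e+6=k, s+2=u, s+3=v.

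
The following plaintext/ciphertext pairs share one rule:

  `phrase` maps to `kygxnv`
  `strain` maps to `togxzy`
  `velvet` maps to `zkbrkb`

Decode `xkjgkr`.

The output letters match the input read backwards, each shifted +6: phrase reversed is esarhp. The word is reversed, then every letter is shifted forward by 6.
Undoing it on xkjgkr: shift back: x−6=r, k−6=e, j−6=d, g−6=a, k−6=e, r−6=l → redael; then reverse → leader.

leader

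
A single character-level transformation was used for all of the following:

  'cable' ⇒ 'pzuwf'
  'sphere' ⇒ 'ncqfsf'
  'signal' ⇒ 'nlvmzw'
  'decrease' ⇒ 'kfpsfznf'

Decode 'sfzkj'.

c(2)→p(15) and a(0)→z(25) fit y≡21x+25 (mod 26); the inverse of 21 mod 26 is 5. This is an affine cipher: with a=0,…,z=25, each position x becomes (21x+25) mod 26.
Undoing it on sfzkj: s(18)→5·(18−25)≡17=r; f(5)→5·(5−25)≡4=e; z(25)→5·(25−25)≡0=a; k(10)→5·(10−25)≡3=d; j(9)→5·(9−25)≡24=y (all mod 26).

ready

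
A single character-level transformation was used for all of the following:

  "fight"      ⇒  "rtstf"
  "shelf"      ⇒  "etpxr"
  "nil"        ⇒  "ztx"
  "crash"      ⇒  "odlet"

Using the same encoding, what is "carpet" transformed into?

Vowels shift forward by 11 and consonants shift forward by 12.
Applying it to carpet: c(cons)+12=o, a(vowel)+11=l, r(cons)+12=d, p(cons)+12=b, e(vowel)+11=p, t(cons)+12=f.

oldbpf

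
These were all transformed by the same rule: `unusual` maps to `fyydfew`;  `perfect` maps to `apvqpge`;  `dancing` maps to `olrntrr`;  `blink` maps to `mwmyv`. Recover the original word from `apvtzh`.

period

Shifts by position in unusual: pos 0: u→f (+11), pos 1: n→y (+11), pos 2: u→y (+4), pos 3: s→d (+11), pos 4: u→f (+11), pos 5: a→e (+4) — repeating every 3. A repeating key of period 3 is used — shifts +11, +11, +4 over and over.
Decoding apvtzh: a−11=p, p−11=e, v−4=r, t−11=i, z−11=o, h−4=d.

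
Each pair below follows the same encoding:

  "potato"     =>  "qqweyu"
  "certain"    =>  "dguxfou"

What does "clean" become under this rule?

dnhes

In potato: p→q is +1, o→q is +2, t→w is +3, a→e is +4 — the shift increases by 1 each position. Each letter shifts forward by (position + 1), i.e. 1, 2, 3, … — the shift grows by one for each successive letter.
For clean: c+1=d, l+2=n, e+3=h, a+4=e, n+5=s.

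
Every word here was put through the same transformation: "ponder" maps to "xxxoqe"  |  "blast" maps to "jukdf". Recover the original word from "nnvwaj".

fellow

In ponder: p→x is +8, o→x is +9, n→x is +10, d→o is +11 — the shift increases by 1 each position. Letter i (0-indexed) is shifted by i+8, so successive shifts are 8, 9, 10, ….
Undoing it on nnvwaj: n−8=f, n−9=e, v−10=l, w−11=l, a−12=o, j−13=w.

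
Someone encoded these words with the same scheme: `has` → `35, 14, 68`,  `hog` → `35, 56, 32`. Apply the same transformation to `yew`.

h(#8)→35 and a(#1)→14: differences scale by 3, so n = 3·pos + 11. Each letter becomes 3×(its alphabet position, a=1..z=26) + 11.
For yew: y=25→86, e=5→26, w=23→80.

86, 26, 80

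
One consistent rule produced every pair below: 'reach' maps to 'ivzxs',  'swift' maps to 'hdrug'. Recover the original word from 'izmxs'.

Each pair mirrors across the alphabet (r↔i, e↔v, a↔z): positions sum to 25. Each letter is replaced by its mirror in the alphabet: a↔z, b↔y, c↔x, and so on (the Atbash cipher).
Undoing it on izmxs: i↔r, z↔a, m↔n, x↔c, s↔h.

ranch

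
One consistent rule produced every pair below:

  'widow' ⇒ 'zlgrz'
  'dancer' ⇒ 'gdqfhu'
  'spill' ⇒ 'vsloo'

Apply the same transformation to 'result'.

It's a constant shift of +3 (ROT3).
On result: r+3=u, e+3=h, s+3=v, u+3=x, l+3=o, t+3=w.

uhvxow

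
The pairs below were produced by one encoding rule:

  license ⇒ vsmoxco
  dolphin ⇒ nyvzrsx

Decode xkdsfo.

native

Compare letters: l→v is +10, i→s is +10, c→m is +10 — a constant shift. Each letter is shifted forward by 10 in the alphabet (a Caesar shift of +10).
Reversing it on xkdsfo: x−10=n, k−10=a, d−10=t, s−10=i, f−10=v, o−10=e.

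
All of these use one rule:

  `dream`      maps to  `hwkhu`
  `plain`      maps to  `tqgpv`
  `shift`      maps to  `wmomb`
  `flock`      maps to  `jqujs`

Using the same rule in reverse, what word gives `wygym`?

stare

The shift increases by 1 at each position, starting from +4: 4, 5, 6, ….
Reversing it on wygym: w−4=s, y−5=t, g−6=a, y−7=r, m−8=e.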